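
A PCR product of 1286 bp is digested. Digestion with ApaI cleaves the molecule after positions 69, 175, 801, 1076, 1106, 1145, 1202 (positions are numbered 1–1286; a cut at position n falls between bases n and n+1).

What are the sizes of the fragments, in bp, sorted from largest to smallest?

626, 275, 106, 84, 69, 57, 39, 30 bp

Linear molecule, 7 cuts → 8 fragments:
  69 − 0 = 69 bp
  175 − 69 = 106 bp
  801 − 175 = 626 bp
  1076 − 801 = 275 bp
  1106 − 1076 = 30 bp
  1145 − 1106 = 39 bp
  1202 − 1145 = 57 bp
  1286 − 1202 = 84 bp
Sorted largest to smallest: 626, 275, 106, 84, 69, 57, 39, 30 bp.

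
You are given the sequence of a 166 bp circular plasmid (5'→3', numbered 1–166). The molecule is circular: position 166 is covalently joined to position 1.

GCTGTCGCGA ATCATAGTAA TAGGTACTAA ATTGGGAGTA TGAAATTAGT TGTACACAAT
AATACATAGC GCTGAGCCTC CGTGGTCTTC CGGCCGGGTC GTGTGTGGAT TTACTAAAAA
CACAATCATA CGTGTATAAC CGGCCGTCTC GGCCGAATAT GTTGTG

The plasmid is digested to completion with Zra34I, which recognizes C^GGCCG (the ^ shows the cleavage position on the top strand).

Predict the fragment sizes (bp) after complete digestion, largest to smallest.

Zra34I sites (CGGCCG) start at positions 91, 141, 150.
Zra34I cuts after the first base of each site, so after positions 91, 141, 150.
Circular molecule, 3 cuts → 3 fragments:
  92–141 → 50 bp
  142–150 → 9 bp
  151–166 then 1–91 → 16 + 91 = 107 bp
Sorted largest to smallest: 107, 50, 9 bp.

107, 50, 9 bp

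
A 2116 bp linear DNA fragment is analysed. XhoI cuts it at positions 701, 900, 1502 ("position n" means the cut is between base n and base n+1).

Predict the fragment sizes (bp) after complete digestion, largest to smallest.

Linear molecule, 3 cuts → 4 fragments:
  701 − 0 = 701 bp
  900 − 701 = 199 bp
  1502 − 900 = 602 bp
  2116 − 1502 = 614 bp
Sorted largest to smallest: 701, 614, 602, 199 bp.

701, 614, 602, 199 bp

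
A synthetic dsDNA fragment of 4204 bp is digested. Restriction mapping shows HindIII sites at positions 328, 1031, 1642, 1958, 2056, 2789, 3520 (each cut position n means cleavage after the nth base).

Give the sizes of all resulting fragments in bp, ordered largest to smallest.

733, 731, 703, 684, 611, 328, 316, 98 bp

Linear molecule, 7 cuts → 8 fragments:
  328 − 0 = 328 bp
  1031 − 328 = 703 bp
  1642 − 1031 = 611 bp
  1958 − 1642 = 316 bp
  2056 − 1958 = 98 bp
  2789 − 2056 = 733 bp
  3520 − 2789 = 731 bp
  4204 − 3520 = 684 bp
Sorted largest to smallest: 733, 731, 703, 684, 611, 328, 316, 98 bp.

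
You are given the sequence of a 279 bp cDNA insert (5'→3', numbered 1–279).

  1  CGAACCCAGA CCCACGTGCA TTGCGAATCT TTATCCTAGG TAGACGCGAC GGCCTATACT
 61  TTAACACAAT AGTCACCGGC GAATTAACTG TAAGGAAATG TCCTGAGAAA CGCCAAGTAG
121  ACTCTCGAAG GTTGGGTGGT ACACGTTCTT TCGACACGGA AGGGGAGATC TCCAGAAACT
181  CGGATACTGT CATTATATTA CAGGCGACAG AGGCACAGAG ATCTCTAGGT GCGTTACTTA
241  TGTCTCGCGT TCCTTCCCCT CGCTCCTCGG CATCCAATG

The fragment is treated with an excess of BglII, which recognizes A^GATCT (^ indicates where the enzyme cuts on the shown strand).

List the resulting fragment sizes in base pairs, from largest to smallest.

166, 60, 53 bp

BglII sites (AGATCT) start at positions 166, 219.
BglII cuts after the first base of each site, so after positions 166, 219.
Linear molecule, 2 cuts → 3 fragments:
  1–166 → 166 bp
  167–219 → 53 bp
  220–279 → 60 bp
Sorted largest to smallest: 166, 60, 53 bp.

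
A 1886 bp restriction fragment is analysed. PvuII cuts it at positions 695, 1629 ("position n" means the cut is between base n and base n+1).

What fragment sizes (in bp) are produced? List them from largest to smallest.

Linear molecule, 2 cuts → 3 fragments:
  695 − 0 = 695 bp
  1629 − 695 = 934 bp
  1886 − 1629 = 257 bp
Sorted largest to smallest: 934, 695, 257 bp.

934, 695, 257 bp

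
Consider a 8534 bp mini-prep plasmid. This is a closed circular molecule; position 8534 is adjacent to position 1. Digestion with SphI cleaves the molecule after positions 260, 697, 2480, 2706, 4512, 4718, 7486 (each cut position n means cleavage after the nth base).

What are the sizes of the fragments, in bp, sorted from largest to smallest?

Circular molecule, 7 cuts → 7 fragments:
  697 − 260 = 437 bp
  2480 − 697 = 1783 bp
  2706 − 2480 = 226 bp
  4512 − 2706 = 1806 bp
  4718 − 4512 = 206 bp
  7486 − 4718 = 2768 bp
  wrap: 8534 − 7486 + 260 = 1308 bp
Sorted largest to smallest: 2768, 1806, 1783, 1308, 437, 226, 206 bp.

2768, 1806, 1783, 1308, 437, 226, 206 bp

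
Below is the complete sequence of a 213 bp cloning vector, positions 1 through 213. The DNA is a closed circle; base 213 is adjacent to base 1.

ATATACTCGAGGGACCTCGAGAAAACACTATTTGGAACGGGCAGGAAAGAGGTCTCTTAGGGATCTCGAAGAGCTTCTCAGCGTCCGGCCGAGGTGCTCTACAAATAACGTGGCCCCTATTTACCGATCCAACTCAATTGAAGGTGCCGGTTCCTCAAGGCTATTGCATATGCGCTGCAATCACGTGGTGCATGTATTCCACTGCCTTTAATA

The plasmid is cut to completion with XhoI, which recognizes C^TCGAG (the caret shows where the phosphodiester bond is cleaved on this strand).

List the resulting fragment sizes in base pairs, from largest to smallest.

203, 10 bp

XhoI sites (CTCGAG) start at positions 6, 16.
XhoI cuts after the first base of each site, so after positions 6, 16.
Circular molecule, 2 cuts → 2 fragments:
  7–16 → 10 bp
  17–213 then 1–6 → 197 + 6 = 203 bp
Sorted largest to smallest: 203, 10 bp.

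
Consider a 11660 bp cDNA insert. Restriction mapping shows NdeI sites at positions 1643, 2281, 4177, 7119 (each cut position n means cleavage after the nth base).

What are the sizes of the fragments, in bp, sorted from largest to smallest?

Linear molecule, 4 cuts → 5 fragments:
  1643 − 0 = 1643 bp
  2281 − 1643 = 638 bp
  4177 − 2281 = 1896 bp
  7119 − 4177 = 2942 bp
  11660 − 7119 = 4541 bp
Sorted largest to smallest: 4541, 2942, 1896, 1643, 638 bp.

4541, 2942, 1896, 1643, 638 bp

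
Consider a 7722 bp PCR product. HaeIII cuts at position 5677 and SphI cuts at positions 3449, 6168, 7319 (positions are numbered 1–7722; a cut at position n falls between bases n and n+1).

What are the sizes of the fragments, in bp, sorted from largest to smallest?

3449, 2228, 1151, 491, 403 bp

Combined cut positions (sorted): 3449, 5677, 6168, 7319.
Linear molecule, 4 cuts → 5 fragments:
  3449 − 0 = 3449 bp
  5677 − 3449 = 2228 bp
  6168 − 5677 = 491 bp
  7319 − 6168 = 1151 bp
  7722 − 7319 = 403 bp
Sorted largest to smallest: 3449, 2228, 1151, 491, 403 bp.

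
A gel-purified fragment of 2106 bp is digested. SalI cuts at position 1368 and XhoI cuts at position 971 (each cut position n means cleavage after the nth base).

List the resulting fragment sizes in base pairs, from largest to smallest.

971, 738, 397 bp

Combined cut positions (sorted): 971, 1368.
Linear molecule, 2 cuts → 3 fragments:
  971 − 0 = 971 bp
  1368 − 971 = 397 bp
  2106 − 1368 = 738 bp
Sorted largest to smallest: 971, 738, 397 bp.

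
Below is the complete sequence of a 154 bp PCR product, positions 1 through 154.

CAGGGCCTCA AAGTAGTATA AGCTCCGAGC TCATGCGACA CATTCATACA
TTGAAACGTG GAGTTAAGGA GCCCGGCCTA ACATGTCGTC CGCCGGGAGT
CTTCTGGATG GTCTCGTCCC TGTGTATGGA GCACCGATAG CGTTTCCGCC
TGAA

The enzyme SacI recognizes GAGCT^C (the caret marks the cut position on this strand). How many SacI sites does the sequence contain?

1

GAGCTC occurs starting at position 27.
SacI cuts at 1 site.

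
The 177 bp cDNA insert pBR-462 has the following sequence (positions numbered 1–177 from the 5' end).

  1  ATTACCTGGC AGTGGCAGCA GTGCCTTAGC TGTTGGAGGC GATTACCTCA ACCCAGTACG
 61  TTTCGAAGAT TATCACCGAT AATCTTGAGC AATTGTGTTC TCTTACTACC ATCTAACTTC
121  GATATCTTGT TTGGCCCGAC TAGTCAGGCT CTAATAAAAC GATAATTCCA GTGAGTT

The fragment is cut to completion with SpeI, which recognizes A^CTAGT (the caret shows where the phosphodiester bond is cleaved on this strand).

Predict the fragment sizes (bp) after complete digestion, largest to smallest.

139, 38 bp

The SpeI site (ACTAGT) starts at position 139.
SpeI cuts after the first base of each site, so after position 139.
Linear molecule, 1 cut → 2 fragments:
  1–139 → 139 bp
  140–177 → 38 bp
Sorted largest to smallest: 139, 38 bp.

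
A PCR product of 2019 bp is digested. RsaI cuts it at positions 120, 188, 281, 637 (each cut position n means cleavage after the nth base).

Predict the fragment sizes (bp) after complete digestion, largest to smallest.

Linear molecule, 4 cuts → 5 fragments:
  120 − 0 = 120 bp
  188 − 120 = 68 bp
  281 − 188 = 93 bp
  637 − 281 = 356 bp
  2019 − 637 = 1382 bp
Sorted largest to smallest: 1382, 356, 120, 93, 68 bp.

1382, 356, 120, 93, 68 bp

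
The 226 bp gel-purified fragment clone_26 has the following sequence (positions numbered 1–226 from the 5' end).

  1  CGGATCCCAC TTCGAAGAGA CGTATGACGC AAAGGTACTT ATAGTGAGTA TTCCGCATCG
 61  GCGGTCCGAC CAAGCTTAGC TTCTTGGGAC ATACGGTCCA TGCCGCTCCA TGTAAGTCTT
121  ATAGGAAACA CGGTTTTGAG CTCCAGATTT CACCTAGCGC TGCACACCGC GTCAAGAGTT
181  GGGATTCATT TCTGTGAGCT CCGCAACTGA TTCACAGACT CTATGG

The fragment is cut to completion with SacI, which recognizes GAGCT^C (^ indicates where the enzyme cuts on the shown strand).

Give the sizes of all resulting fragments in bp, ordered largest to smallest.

SacI sites (GAGCTC) start at positions 138, 196.
SacI cuts after base 5 of each site (before the last base), so after positions 142, 200.
Linear molecule, 2 cuts → 3 fragments:
  1–142 → 142 bp
  143–200 → 58 bp
  201–226 → 26 bp
Sorted largest to smallest: 142, 58, 26 bp.

142, 58, 26 bp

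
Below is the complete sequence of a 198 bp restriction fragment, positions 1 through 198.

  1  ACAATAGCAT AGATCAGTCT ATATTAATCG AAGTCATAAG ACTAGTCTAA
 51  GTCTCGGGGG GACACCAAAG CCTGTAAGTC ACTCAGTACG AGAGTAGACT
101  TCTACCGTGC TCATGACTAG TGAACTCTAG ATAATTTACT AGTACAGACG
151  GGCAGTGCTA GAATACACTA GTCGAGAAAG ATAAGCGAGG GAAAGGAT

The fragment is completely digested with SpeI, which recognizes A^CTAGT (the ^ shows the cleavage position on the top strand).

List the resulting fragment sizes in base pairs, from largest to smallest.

SpeI sites (ACTAGT) start at positions 41, 116, 138, 167.
SpeI cuts after the first base of each site, so after positions 41, 116, 138, 167.
Linear molecule, 4 cuts → 5 fragments:
  1–41 → 41 bp
  42–116 → 75 bp
  117–138 → 22 bp
  139–167 → 29 bp
  168–198 → 31 bp
Sorted largest to smallest: 75, 41, 31, 29, 22 bp.

75, 41, 31, 29, 22 bp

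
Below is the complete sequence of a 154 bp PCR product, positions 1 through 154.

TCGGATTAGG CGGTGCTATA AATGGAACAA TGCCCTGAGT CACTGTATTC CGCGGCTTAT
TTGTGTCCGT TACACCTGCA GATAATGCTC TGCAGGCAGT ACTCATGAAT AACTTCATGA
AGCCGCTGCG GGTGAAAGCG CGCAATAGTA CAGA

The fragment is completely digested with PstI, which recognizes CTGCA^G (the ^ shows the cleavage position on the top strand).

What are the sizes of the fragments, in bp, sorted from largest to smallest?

PstI sites (CTGCAG) start at positions 76, 90.
PstI cuts after base 5 of each site (before the last base), so after positions 80, 94.
Linear molecule, 2 cuts → 3 fragments:
  1–80 → 80 bp
  81–94 → 14 bp
  95–154 → 60 bp
Sorted largest to smallest: 80, 60, 14 bp.

80, 60, 14 bp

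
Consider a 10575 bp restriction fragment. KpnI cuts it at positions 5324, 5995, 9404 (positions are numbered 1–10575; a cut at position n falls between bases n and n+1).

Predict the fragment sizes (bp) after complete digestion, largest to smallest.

5324, 3409, 1171, 671 bp

Linear molecule, 3 cuts → 4 fragments:
  5324 − 0 = 5324 bp
  5995 − 5324 = 671 bp
  9404 − 5995 = 3409 bp
  10575 − 9404 = 1171 bp
Sorted largest to smallest: 5324, 3409, 1171, 671 bp.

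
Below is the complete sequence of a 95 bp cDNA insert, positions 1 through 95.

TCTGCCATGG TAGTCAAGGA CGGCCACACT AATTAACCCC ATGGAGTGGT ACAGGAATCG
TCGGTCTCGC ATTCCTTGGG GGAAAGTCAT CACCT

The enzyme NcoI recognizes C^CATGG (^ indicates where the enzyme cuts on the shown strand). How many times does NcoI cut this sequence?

2

CCATGG occurs starting at positions 5, 39.
NcoI cuts at 2 sites.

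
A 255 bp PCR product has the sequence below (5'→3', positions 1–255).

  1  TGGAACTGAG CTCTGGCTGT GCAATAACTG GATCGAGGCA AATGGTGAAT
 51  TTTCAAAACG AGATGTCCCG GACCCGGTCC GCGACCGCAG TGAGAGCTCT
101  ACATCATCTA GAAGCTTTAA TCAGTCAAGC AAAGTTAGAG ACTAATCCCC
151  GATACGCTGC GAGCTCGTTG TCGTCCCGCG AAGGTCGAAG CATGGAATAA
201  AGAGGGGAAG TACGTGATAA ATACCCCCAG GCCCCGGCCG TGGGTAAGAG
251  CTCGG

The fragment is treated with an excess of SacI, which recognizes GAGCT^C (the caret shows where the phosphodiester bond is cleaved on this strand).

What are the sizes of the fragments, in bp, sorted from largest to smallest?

SacI sites (GAGCTC) start at positions 8, 94, 161, 248.
SacI cuts after base 5 of each site (before the last base), so after positions 12, 98, 165, 252.
Linear molecule, 4 cuts → 5 fragments:
  1–12 → 12 bp
  13–98 → 86 bp
  99–165 → 67 bp
  166–252 → 87 bp
  253–255 → 3 bp
Sorted largest to smallest: 87, 86, 67, 12, 3 bp.

87, 86, 67, 12, 3 bp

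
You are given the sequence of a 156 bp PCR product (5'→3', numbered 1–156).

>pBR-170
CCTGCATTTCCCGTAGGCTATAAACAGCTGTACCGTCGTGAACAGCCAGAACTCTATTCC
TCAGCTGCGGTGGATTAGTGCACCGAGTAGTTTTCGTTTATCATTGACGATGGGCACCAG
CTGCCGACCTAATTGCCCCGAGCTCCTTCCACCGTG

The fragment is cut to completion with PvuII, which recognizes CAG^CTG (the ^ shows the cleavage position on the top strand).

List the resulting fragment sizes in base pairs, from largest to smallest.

PvuII sites (CAGCTG) start at positions 25, 62, 118.
PvuII cuts after base 3 of each site, so after positions 27, 64, 120.
Linear molecule, 3 cuts → 4 fragments:
  1–27 → 27 bp
  28–64 → 37 bp
  65–120 → 56 bp
  121–156 → 36 bp
Sorted largest to smallest: 56, 37, 36, 27 bp.

56, 37, 36, 27 bp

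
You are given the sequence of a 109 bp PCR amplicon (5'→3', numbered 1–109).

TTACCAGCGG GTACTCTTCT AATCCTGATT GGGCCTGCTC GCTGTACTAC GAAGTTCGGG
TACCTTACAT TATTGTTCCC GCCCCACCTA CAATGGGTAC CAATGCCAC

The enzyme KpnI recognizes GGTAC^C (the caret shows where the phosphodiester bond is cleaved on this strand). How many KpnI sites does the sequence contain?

GGTACC occurs starting at positions 59, 96.
KpnI cuts at 2 sites.

2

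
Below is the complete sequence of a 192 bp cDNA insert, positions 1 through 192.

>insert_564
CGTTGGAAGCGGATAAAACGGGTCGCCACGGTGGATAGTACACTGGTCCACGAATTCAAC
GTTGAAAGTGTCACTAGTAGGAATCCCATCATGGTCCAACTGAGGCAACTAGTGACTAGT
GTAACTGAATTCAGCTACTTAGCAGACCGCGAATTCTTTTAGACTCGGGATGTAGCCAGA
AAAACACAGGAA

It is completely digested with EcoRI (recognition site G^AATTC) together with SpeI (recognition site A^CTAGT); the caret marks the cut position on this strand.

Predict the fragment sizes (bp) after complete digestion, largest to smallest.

EcoRI sites (GAATTC) start at positions 52, 127, 151.
EcoRI cuts after the first base of each site, so after positions 52, 127, 151.
SpeI sites (ACTAGT) start at positions 73, 108, 115.
SpeI cuts after the first base of each site, so after positions 73, 108, 115.
Combined cut positions: 52, 73, 108, 115, 127, 151.
Linear molecule, 6 cuts → 7 fragments:
  1–52 → 52 bp
  53–73 → 21 bp
  74–108 → 35 bp
  109–115 → 7 bp
  116–127 → 12 bp
  128–151 → 24 bp
  152–192 → 41 bp
Sorted largest to smallest: 52, 41, 35, 24, 21, 12, 7 bp.

52, 41, 35, 24, 21, 12, 7 bp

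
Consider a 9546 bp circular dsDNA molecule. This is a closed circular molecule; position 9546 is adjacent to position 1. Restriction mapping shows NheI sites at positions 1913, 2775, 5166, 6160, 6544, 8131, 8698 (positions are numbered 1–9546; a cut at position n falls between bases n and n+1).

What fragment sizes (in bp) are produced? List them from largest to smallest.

2761, 2391, 1587, 994, 862, 567, 384 bp

Circular molecule, 7 cuts → 7 fragments:
  2775 − 1913 = 862 bp
  5166 − 2775 = 2391 bp
  6160 − 5166 = 994 bp
  6544 − 6160 = 384 bp
  8131 − 6544 = 1587 bp
  8698 − 8131 = 567 bp
  wrap: 9546 − 8698 + 1913 = 2761 bp
Sorted largest to smallest: 2761, 2391, 1587, 994, 862, 567, 384 bp.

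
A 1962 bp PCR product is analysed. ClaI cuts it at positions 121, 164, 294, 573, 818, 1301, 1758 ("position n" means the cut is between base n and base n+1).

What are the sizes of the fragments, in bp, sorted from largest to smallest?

483, 457, 279, 245, 204, 130, 121, 43 bp

Linear molecule, 7 cuts → 8 fragments:
  121 − 0 = 121 bp
  164 − 121 = 43 bp
  294 − 164 = 130 bp
  573 − 294 = 279 bp
  818 − 573 = 245 bp
  1301 − 818 = 483 bp
  1758 − 1301 = 457 bp
  1962 − 1758 = 204 bp
Sorted largest to smallest: 483, 457, 279, 245, 204, 130, 121, 43 bp.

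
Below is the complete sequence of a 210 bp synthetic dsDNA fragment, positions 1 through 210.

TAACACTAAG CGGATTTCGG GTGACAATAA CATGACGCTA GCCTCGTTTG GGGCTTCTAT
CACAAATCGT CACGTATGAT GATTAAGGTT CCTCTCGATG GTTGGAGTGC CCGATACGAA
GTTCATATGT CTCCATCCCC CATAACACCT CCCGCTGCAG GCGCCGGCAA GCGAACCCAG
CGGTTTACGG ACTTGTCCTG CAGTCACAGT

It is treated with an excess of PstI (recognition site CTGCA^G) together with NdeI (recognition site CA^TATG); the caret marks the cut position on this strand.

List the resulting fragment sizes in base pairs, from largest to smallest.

PstI sites (CTGCAG) start at positions 155, 198.
PstI cuts after base 5 of each site (before the last base), so after positions 159, 202.
The NdeI site (CATATG) starts at position 124.
NdeI cuts after base 2 of each site, so after position 125.
Combined cut positions: 125, 159, 202.
Linear molecule, 3 cuts → 4 fragments:
  1–125 → 125 bp
  126–159 → 34 bp
  160–202 → 43 bp
  203–210 → 8 bp
Sorted largest to smallest: 125, 43, 34, 8 bp.

125, 43, 34, 8 bp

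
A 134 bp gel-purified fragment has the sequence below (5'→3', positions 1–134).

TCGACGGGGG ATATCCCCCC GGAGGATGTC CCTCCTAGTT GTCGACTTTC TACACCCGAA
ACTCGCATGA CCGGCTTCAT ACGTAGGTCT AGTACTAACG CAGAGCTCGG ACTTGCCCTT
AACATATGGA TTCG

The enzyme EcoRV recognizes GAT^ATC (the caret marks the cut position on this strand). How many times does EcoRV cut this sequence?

GATATC occurs starting at position 10.
EcoRV cuts at 1 site.

1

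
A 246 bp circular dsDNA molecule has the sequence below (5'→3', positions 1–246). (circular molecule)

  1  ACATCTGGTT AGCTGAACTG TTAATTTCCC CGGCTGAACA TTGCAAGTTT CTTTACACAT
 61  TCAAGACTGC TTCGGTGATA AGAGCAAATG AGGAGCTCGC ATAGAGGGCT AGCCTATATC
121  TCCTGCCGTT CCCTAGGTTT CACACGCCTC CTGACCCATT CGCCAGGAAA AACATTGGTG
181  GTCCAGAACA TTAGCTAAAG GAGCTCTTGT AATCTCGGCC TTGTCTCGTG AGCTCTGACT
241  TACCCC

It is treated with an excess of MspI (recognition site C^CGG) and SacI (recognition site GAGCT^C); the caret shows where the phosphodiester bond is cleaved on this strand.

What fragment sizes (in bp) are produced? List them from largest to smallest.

108, 67, 42, 29 bp

The MspI site (CCGG) starts at position 30.
MspI cuts after the first base of each site, so after position 30.
SacI sites (GAGCTC) start at positions 93, 201, 230.
SacI cuts after base 5 of each site (before the last base), so after positions 97, 205, 234.
Combined cut positions: 30, 97, 205, 234.
Circular molecule, 4 cuts → 4 fragments:
  31–97 → 67 bp
  98–205 → 108 bp
  206–234 → 29 bp
  235–246 then 1–30 → 12 + 30 = 42 bp
Sorted largest to smallest: 108, 67, 42, 29 bp.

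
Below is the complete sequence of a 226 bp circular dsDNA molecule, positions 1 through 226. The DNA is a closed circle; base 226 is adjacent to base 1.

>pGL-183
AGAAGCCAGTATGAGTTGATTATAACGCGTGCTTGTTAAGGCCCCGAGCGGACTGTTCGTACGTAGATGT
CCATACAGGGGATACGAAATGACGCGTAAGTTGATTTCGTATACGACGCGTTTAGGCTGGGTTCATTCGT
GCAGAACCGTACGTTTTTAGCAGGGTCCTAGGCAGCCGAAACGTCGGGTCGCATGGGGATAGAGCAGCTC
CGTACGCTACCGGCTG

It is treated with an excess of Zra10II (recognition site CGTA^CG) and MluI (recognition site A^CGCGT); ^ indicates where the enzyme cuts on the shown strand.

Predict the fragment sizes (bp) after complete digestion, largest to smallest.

Zra10II sites (CGTACG) start at positions 58, 148, 211.
Zra10II cuts after base 4 of each site, so after positions 61, 151, 214.
MluI sites (ACGCGT) start at positions 25, 92, 116.
MluI cuts after the first base of each site, so after positions 25, 92, 116.
Combined cut positions: 25, 61, 92, 116, 151, 214.
Circular molecule, 6 cuts → 6 fragments:
  26–61 → 36 bp
  62–92 → 31 bp
  93–116 → 24 bp
  117–151 → 35 bp
  152–214 → 63 bp
  215–226 then 1–25 → 12 + 25 = 37 bp
Sorted largest to smallest: 63, 37, 36, 35, 31, 24 bp.

63, 37, 36, 35, 31, 24 bp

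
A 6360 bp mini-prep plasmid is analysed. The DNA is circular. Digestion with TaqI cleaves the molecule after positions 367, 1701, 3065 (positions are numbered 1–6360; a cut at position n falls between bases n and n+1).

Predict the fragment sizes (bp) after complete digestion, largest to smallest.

3662, 1364, 1334 bp

Circular molecule, 3 cuts → 3 fragments:
  1701 − 367 = 1334 bp
  3065 − 1701 = 1364 bp
  wrap: 6360 − 3065 + 367 = 3662 bp
Sorted largest to smallest: 3662, 1364, 1334 bp.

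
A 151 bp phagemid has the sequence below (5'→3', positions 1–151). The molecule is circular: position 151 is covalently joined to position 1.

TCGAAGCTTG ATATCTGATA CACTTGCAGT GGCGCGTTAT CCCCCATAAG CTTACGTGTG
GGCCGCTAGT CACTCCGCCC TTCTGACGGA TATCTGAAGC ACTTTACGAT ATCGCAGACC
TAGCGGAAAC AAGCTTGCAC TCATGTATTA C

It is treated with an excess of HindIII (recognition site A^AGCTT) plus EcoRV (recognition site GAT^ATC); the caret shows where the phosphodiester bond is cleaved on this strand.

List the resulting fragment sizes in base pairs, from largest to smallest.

43, 36, 24, 21, 19, 8 bp

HindIII sites (AAGCTT) start at positions 4, 48, 131.
HindIII cuts after the first base of each site, so after positions 4, 48, 131.
EcoRV sites (GATATC) start at positions 10, 89, 108.
EcoRV cuts after base 3 of each site, so after positions 12, 91, 110.
Combined cut positions: 4, 12, 48, 91, 110, 131.
Circular molecule, 6 cuts → 6 fragments:
  5–12 → 8 bp
  13–48 → 36 bp
  49–91 → 43 bp
  92–110 → 19 bp
  111–131 → 21 bp
  132–151 then 1–4 → 20 + 4 = 24 bp
Sorted largest to smallest: 43, 36, 24, 21, 19, 8 bp.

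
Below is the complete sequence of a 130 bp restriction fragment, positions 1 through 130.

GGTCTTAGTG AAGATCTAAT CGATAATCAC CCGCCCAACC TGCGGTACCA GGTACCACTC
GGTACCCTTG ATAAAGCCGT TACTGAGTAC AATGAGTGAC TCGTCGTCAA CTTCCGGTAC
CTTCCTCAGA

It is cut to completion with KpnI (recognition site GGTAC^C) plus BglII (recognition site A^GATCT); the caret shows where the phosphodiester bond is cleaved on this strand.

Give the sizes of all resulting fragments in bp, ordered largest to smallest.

KpnI sites (GGTACC) start at positions 44, 51, 61, 116.
KpnI cuts after base 5 of each site (before the last base), so after positions 48, 55, 65, 120.
The BglII site (AGATCT) starts at position 12.
BglII cuts after the first base of each site, so after position 12.
Combined cut positions: 12, 48, 55, 65, 120.
Linear molecule, 5 cuts → 6 fragments:
  1–12 → 12 bp
  13–48 → 36 bp
  49–55 → 7 bp
  56–65 → 10 bp
  66–120 → 55 bp
  121–130 → 10 bp
Sorted largest to smallest: 55, 36, 12, 10, 10, 7 bp.

55, 36, 12, 10, 10, 7 bp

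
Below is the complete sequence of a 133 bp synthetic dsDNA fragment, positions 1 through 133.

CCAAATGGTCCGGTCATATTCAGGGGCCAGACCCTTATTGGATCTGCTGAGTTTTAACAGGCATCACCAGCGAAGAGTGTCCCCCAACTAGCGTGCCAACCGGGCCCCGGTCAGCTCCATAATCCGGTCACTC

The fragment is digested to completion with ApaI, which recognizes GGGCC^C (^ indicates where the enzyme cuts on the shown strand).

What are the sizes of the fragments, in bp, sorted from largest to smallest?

The ApaI site (GGGCCC) starts at position 102.
ApaI cuts after base 5 of each site (before the last base), so after position 106.
Linear molecule, 1 cut → 2 fragments:
  1–106 → 106 bp
  107–133 → 27 bp
Sorted largest to smallest: 106, 27 bp.

106, 27 bp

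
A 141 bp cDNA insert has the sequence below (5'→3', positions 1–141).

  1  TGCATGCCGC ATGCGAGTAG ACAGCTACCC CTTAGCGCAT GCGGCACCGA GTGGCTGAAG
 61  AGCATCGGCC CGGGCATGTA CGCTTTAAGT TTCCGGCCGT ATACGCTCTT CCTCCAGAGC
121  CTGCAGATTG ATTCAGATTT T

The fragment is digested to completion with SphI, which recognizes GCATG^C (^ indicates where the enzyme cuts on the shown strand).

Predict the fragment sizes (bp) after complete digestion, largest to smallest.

SphI sites (GCATGC) start at positions 2, 9, 37.
SphI cuts after base 5 of each site (before the last base), so after positions 6, 13, 41.
Linear molecule, 3 cuts → 4 fragments:
  1–6 → 6 bp
  7–13 → 7 bp
  14–41 → 28 bp
  42–141 → 100 bp
Sorted largest to smallest: 100, 28, 7, 6 bp.

100, 28, 7, 6 bp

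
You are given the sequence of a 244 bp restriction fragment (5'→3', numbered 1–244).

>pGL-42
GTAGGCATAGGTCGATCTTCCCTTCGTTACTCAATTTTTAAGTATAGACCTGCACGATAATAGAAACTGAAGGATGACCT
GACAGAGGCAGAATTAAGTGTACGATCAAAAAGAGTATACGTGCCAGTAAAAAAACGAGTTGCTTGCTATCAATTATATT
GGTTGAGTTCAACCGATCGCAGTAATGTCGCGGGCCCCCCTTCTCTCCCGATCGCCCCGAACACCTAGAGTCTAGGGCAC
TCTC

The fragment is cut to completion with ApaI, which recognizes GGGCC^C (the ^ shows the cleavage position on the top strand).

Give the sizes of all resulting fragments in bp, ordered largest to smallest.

The ApaI site (GGGCCC) starts at position 192.
ApaI cuts after base 5 of each site (before the last base), so after position 196.
Linear molecule, 1 cut → 2 fragments:
  1–196 → 196 bp
  197–244 → 48 bp
Sorted largest to smallest: 196, 48 bp.

196, 48 bp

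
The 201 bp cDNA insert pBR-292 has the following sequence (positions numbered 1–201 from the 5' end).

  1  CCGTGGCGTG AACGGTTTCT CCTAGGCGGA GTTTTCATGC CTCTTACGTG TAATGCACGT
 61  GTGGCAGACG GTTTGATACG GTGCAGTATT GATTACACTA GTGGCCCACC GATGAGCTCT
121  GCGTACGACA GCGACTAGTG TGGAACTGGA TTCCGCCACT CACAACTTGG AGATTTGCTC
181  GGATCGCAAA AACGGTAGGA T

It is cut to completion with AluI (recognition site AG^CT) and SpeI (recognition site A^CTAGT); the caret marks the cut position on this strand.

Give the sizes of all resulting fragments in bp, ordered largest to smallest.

The AluI site (AGCT) starts at position 115.
AluI cuts after base 2 of each site, so after position 116.
SpeI sites (ACTAGT) start at positions 97, 134.
SpeI cuts after the first base of each site, so after positions 97, 134.
Combined cut positions: 97, 116, 134.
Linear molecule, 3 cuts → 4 fragments:
  1–97 → 97 bp
  98–116 → 19 bp
  117–134 → 18 bp
  135–201 → 67 bp
Sorted largest to smallest: 97, 67, 19, 18 bp.

97, 67, 19, 18 bp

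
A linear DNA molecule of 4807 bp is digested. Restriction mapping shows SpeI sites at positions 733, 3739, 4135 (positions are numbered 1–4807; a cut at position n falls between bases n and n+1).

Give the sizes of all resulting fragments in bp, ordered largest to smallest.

3006, 733, 672, 396 bp

Linear molecule, 3 cuts → 4 fragments:
  733 − 0 = 733 bp
  3739 − 733 = 3006 bp
  4135 − 3739 = 396 bp
  4807 − 4135 = 672 bp
Sorted largest to smallest: 3006, 733, 672, 396 bp.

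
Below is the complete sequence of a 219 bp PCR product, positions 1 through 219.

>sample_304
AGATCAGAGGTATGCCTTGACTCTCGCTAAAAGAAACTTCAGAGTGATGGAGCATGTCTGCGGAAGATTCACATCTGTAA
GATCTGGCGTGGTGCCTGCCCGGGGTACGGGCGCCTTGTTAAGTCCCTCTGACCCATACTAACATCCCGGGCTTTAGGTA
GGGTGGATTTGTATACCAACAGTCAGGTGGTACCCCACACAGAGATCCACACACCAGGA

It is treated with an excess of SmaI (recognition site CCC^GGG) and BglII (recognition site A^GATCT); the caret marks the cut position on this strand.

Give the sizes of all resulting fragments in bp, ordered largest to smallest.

SmaI sites (CCCGGG) start at positions 99, 146.
SmaI cuts after base 3 of each site, so after positions 101, 148.
The BglII site (AGATCT) starts at position 80.
BglII cuts after the first base of each site, so after position 80.
Combined cut positions: 80, 101, 148.
Linear molecule, 3 cuts → 4 fragments:
  1–80 → 80 bp
  81–101 → 21 bp
  102–148 → 47 bp
  149–219 → 71 bp
Sorted largest to smallest: 80, 71, 47, 21 bp.

80, 71, 47, 21 bp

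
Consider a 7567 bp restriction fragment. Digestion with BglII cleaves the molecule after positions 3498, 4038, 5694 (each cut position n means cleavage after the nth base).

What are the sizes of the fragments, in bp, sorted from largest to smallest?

3498, 1873, 1656, 540 bp

Linear molecule, 3 cuts → 4 fragments:
  3498 − 0 = 3498 bp
  4038 − 3498 = 540 bp
  5694 − 4038 = 1656 bp
  7567 − 5694 = 1873 bp
Sorted largest to smallest: 3498, 1873, 1656, 540 bp.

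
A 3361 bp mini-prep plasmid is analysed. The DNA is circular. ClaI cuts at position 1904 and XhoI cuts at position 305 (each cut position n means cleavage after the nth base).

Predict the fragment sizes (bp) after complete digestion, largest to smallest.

Combined cut positions (sorted): 305, 1904.
Circular molecule, 2 cuts → 2 fragments:
  1904 − 305 = 1599 bp
  wrap: 3361 − 1904 + 305 = 1762 bp
Sorted largest to smallest: 1762, 1599 bp.

1762, 1599 bp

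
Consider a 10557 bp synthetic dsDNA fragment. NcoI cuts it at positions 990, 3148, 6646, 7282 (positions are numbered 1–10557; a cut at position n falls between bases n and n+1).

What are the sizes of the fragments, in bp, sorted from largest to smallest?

Linear molecule, 4 cuts → 5 fragments:
  990 − 0 = 990 bp
  3148 − 990 = 2158 bp
  6646 − 3148 = 3498 bp
  7282 − 6646 = 636 bp
  10557 − 7282 = 3275 bp
Sorted largest to smallest: 3498, 3275, 2158, 990, 636 bp.

3498, 3275, 2158, 990, 636 bp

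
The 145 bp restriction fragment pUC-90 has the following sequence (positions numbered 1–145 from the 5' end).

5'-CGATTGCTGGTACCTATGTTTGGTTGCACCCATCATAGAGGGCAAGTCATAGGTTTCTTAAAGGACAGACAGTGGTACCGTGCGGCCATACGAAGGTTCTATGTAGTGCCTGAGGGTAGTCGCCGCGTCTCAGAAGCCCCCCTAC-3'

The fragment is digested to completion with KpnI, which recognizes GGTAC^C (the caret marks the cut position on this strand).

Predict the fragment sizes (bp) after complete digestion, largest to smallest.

67, 65, 13 bp

KpnI sites (GGTACC) start at positions 9, 74.
KpnI cuts after base 5 of each site (before the last base), so after positions 13, 78.
Linear molecule, 2 cuts → 3 fragments:
  1–13 → 13 bp
  14–78 → 65 bp
  79–145 → 67 bp
Sorted largest to smallest: 67, 65, 13 bp.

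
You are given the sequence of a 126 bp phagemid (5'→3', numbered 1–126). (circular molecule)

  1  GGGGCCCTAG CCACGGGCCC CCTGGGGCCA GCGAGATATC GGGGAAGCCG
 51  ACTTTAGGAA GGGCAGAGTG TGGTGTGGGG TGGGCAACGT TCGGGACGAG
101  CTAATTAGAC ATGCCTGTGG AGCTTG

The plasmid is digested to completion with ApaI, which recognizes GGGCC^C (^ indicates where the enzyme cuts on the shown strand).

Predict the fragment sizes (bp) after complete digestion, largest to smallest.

ApaI sites (GGGCCC) start at positions 2, 15.
ApaI cuts after base 5 of each site (before the last base), so after positions 6, 19.
Circular molecule, 2 cuts → 2 fragments:
  7–19 → 13 bp
  20–126 then 1–6 → 107 + 6 = 113 bp
Sorted largest to smallest: 113, 13 bp.

113, 13 bp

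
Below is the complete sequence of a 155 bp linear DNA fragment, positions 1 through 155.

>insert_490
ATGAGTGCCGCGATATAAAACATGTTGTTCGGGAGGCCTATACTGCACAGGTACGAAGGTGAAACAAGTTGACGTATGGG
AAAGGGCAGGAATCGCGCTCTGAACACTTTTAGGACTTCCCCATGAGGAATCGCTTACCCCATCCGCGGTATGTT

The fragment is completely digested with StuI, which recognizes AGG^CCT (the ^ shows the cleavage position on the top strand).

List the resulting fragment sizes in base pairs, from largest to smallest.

119, 36 bp

The StuI site (AGGCCT) starts at position 34.
StuI cuts after base 3 of each site, so after position 36.
Linear molecule, 1 cut → 2 fragments:
  1–36 → 36 bp
  37–155 → 119 bp
Sorted largest to smallest: 119, 36 bp.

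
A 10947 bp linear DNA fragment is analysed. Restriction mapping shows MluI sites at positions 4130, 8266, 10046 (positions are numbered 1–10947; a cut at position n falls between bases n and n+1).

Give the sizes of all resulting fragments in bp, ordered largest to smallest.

Linear molecule, 3 cuts → 4 fragments:
  4130 − 0 = 4130 bp
  8266 − 4130 = 4136 bp
  10046 − 8266 = 1780 bp
  10947 − 10046 = 901 bp
Sorted largest to smallest: 4136, 4130, 1780, 901 bp.

4136, 4130, 1780, 901 bp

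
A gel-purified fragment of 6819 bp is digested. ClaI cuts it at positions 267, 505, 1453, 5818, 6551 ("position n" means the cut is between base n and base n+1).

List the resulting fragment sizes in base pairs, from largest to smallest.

4365, 948, 733, 268, 267, 238 bp

Linear molecule, 5 cuts → 6 fragments:
  267 − 0 = 267 bp
  505 − 267 = 238 bp
  1453 − 505 = 948 bp
  5818 − 1453 = 4365 bp
  6551 − 5818 = 733 bp
  6819 − 6551 = 268 bp
Sorted largest to smallest: 4365, 948, 733, 268, 267, 238 bp.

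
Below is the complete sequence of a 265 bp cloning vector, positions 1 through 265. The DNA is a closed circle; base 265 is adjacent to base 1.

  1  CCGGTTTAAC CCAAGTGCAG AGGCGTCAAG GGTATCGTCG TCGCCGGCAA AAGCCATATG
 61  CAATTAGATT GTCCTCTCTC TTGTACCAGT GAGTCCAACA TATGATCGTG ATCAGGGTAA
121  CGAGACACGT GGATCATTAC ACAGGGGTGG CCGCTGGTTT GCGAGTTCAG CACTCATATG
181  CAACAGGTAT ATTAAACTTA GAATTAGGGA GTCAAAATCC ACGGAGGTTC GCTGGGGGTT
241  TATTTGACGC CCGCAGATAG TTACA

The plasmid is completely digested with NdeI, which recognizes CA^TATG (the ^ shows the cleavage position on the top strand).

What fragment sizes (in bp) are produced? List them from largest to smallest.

145, 76, 44 bp

NdeI sites (CATATG) start at positions 55, 99, 175.
NdeI cuts after base 2 of each site, so after positions 56, 100, 176.
Circular molecule, 3 cuts → 3 fragments:
  57–100 → 44 bp
  101–176 → 76 bp
  177–265 then 1–56 → 89 + 56 = 145 bp
Sorted largest to smallest: 145, 76, 44 bp.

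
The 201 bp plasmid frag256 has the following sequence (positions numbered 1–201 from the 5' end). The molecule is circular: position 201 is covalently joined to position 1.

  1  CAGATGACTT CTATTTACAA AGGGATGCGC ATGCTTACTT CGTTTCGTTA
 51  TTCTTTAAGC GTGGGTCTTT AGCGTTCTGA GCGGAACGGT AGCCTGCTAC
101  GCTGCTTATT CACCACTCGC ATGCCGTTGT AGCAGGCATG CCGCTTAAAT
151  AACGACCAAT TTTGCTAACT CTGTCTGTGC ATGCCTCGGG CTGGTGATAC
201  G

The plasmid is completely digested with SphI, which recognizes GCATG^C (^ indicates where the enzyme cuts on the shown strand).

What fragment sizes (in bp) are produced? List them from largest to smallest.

SphI sites (GCATGC) start at positions 29, 119, 136, 179.
SphI cuts after base 5 of each site (before the last base), so after positions 33, 123, 140, 183.
Circular molecule, 4 cuts → 4 fragments:
  34–123 → 90 bp
  124–140 → 17 bp
  141–183 → 43 bp
  184–201 then 1–33 → 18 + 33 = 51 bp
Sorted largest to smallest: 90, 51, 43, 17 bp.

90, 51, 43, 17 bp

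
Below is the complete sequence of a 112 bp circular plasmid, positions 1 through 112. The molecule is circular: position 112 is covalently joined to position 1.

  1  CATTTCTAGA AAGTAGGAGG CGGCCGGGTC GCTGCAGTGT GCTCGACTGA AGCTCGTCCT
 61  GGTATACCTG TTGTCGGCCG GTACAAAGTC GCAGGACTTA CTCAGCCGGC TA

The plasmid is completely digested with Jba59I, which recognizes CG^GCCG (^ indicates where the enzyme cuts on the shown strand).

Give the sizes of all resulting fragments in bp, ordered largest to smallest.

58, 54 bp

Jba59I sites (CGGCCG) start at positions 21, 75.
Jba59I cuts after base 2 of each site, so after positions 22, 76.
Circular molecule, 2 cuts → 2 fragments:
  23–76 → 54 bp
  77–112 then 1–22 → 36 + 22 = 58 bp
Sorted largest to smallest: 58, 54 bp.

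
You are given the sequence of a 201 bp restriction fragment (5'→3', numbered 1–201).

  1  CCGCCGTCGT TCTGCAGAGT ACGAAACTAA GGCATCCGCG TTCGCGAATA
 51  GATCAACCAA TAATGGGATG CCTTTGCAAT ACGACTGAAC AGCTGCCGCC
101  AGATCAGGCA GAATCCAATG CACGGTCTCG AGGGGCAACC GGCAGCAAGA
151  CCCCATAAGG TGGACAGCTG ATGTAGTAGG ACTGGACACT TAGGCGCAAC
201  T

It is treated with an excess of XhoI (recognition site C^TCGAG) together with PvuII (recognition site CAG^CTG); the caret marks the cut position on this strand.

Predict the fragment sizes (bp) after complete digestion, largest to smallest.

92, 40, 35, 34 bp

The XhoI site (CTCGAG) starts at position 127.
XhoI cuts after the first base of each site, so after position 127.
PvuII sites (CAGCTG) start at positions 90, 165.
PvuII cuts after base 3 of each site, so after positions 92, 167.
Combined cut positions: 92, 127, 167.
Linear molecule, 3 cuts → 4 fragments:
  1–92 → 92 bp
  93–127 → 35 bp
  128–167 → 40 bp
  168–201 → 34 bp
Sorted largest to smallest: 92, 40, 35, 34 bp.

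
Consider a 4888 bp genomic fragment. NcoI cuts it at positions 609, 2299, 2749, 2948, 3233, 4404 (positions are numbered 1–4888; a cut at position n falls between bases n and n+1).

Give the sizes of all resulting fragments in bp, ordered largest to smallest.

1690, 1171, 609, 484, 450, 285, 199 bp

Linear molecule, 6 cuts → 7 fragments:
  609 − 0 = 609 bp
  2299 − 609 = 1690 bp
  2749 − 2299 = 450 bp
  2948 − 2749 = 199 bp
  3233 − 2948 = 285 bp
  4404 − 3233 = 1171 bp
  4888 − 4404 = 484 bp
Sorted largest to smallest: 1690, 1171, 609, 484, 450, 285, 199 bp.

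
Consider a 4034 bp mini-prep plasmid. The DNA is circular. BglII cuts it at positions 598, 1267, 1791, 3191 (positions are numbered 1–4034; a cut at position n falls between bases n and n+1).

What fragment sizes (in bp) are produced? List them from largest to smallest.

1441, 1400, 669, 524 bp

Circular molecule, 4 cuts → 4 fragments:
  1267 − 598 = 669 bp
  1791 − 1267 = 524 bp
  3191 − 1791 = 1400 bp
  wrap: 4034 − 3191 + 598 = 1441 bp
Sorted largest to smallest: 1441, 1400, 669, 524 bp.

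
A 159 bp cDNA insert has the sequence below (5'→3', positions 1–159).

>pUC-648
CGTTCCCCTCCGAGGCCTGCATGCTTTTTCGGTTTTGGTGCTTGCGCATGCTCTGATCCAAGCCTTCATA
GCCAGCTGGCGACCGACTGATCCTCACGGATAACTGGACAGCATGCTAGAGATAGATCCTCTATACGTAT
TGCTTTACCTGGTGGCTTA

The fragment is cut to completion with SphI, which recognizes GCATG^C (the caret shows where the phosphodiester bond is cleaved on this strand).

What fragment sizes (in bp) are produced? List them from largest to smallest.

SphI sites (GCATGC) start at positions 19, 46, 111.
SphI cuts after base 5 of each site (before the last base), so after positions 23, 50, 115.
Linear molecule, 3 cuts → 4 fragments:
  1–23 → 23 bp
  24–50 → 27 bp
  51–115 → 65 bp
  116–159 → 44 bp
Sorted largest to smallest: 65, 44, 27, 23 bp.

65, 44, 27, 23 bp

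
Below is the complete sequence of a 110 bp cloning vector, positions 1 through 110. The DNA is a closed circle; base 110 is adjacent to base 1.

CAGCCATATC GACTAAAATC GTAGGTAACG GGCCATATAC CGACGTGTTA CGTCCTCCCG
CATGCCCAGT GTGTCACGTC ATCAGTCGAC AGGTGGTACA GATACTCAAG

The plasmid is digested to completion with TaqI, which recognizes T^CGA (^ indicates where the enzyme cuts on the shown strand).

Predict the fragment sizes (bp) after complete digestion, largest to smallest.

77, 33 bp

TaqI sites (TCGA) start at positions 9, 86.
TaqI cuts after the first base of each site, so after positions 9, 86.
Circular molecule, 2 cuts → 2 fragments:
  10–86 → 77 bp
  87–110 then 1–9 → 24 + 9 = 33 bp
Sorted largest to smallest: 77, 33 bp.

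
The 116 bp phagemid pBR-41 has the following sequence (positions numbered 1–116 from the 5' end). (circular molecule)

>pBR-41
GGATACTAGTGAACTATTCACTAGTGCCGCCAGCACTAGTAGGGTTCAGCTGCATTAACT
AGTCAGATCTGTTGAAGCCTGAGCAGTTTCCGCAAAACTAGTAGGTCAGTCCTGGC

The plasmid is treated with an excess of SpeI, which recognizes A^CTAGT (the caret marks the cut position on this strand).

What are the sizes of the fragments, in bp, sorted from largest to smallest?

SpeI sites (ACTAGT) start at positions 5, 20, 35, 58, 97.
SpeI cuts after the first base of each site, so after positions 5, 20, 35, 58, 97.
Circular molecule, 5 cuts → 5 fragments:
  6–20 → 15 bp
  21–35 → 15 bp
  36–58 → 23 bp
  59–97 → 39 bp
  98–116 then 1–5 → 19 + 5 = 24 bp
Sorted largest to smallest: 39, 24, 23, 15, 15 bp.

39, 24, 23, 15, 15 bp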